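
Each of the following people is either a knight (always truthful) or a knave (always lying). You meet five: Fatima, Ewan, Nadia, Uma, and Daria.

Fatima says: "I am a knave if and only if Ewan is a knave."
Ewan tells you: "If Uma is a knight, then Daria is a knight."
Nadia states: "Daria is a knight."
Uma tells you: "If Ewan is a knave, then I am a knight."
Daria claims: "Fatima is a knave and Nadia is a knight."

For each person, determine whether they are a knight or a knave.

Fatima: knave, Ewan: knight, Nadia: knight, Uma: knight, Daria: knight

Consider Fatima. Suppose Fatima is a knight.
Then no assignment of the remaining roles makes every statement match its speaker's type — contradiction.
So Fatima is a knave.
Consider Ewan. Suppose Ewan is a knave.
Then Fatima's statement comes out true, contradicting Fatima being a knave.
So Ewan is a knight.
With that fixed, Uma's statement is true, so Uma is a knight.
Consider Nadia. Suppose Nadia is a knave.
Then no assignment of the remaining roles makes every statement match its speaker's type — contradiction.
So Nadia is a knight.
With that fixed, Daria's statement is true, so Daria is a knight.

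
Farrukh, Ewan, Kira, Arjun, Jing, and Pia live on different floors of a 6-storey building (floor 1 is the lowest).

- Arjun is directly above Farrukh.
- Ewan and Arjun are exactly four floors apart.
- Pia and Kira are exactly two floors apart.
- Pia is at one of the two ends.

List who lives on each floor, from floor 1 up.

From clue 1: Farrukh is in {1,2,3,4,5}.
From clues 1–2: Farrukh is in {1,4,5}.
From clues 1–3: Jing → floor 4.
From clues 1–4: Pia → floor 1, Ewan → floor 2, Kira → floor 3, Farrukh → floor 5, Arjun → floor 6.

Pia, Ewan, Kira, Jing, Farrukh, Arjun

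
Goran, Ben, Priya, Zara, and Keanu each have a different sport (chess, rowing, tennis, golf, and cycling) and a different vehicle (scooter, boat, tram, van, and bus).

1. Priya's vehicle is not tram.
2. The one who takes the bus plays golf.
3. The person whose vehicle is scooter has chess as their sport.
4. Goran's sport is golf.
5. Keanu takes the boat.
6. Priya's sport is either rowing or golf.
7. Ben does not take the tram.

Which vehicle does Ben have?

scooter

With clues 1–4, bus is impossible for Ben's vehicle.
With clues 1–5, boat is impossible for Ben's vehicle.
With clues 1–6, van is impossible for Ben's vehicle.
With clues 1–7, tram is impossible for Ben's vehicle.
That leaves scooter.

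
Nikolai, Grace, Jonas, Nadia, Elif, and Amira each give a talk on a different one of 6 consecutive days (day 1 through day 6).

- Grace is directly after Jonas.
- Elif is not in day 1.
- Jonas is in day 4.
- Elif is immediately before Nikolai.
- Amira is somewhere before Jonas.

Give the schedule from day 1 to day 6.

Amira, Elif, Nikolai, Jonas, Grace, Nadia

From clue 1: Grace is in {2,3,4,5,6}.
From clues 1–3: Jonas → day 4, Grace → day 5.
From clues 1–4: Elif → day 2, Nikolai → day 3.
From clues 1–5: Amira → day 1, Nadia → day 6.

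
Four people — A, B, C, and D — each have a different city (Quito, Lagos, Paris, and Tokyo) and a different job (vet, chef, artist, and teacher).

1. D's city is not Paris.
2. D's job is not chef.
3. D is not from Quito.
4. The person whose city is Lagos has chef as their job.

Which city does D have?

Clue 1 rules out Paris for D's city.
With clues 1–3, Quito is impossible for D's city.
With clues 1–4, Lagos is impossible for D's city.
That leaves Tokyo.

Tokyo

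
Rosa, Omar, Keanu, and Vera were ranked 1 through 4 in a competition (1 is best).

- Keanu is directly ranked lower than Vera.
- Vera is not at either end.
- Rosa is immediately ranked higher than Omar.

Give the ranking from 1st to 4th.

Rosa, Omar, Vera, Keanu

From clue 1: Keanu is in {2,3,4}.
From clues 1–2: Keanu is in {3,4}.
From clues 1–3: Rosa → rank 1, Omar → rank 2, Vera → rank 3, Keanu → rank 4.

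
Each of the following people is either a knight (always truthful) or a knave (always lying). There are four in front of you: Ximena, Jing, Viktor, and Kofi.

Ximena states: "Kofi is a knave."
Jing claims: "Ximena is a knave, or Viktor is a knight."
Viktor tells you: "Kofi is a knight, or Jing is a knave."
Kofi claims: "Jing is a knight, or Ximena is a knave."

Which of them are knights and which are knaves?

Consider Ximena. Suppose Ximena is a knight.
Then no assignment of the remaining roles makes every statement match its speaker's type — contradiction.
So Ximena is a knave.
With that fixed, Jing's statement is true, so Jing is a knight.
With that fixed, Kofi's statement is true, so Kofi is a knight.
With that fixed, Viktor's statement is true, so Viktor is a knight.

Ximena: knave, Jing: knight, Viktor: knight, Kofi: knight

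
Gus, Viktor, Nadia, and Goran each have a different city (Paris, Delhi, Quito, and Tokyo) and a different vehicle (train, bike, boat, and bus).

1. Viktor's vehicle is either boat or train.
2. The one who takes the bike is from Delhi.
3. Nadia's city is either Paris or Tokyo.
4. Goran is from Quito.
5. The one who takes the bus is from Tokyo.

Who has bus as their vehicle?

Clue 1 rules out Viktor for the one with vehicle bus.
With clues 1–4, Gus is impossible for the one with vehicle bus.
With clues 1–5, Goran is impossible for the one with vehicle bus.
That leaves Nadia.

Nadia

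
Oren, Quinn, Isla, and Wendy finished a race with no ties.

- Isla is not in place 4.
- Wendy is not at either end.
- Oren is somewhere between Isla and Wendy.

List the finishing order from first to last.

Isla, Oren, Wendy, Quinn

From clue 1: Isla is in {1,2,3}.
From clues 1–2: Wendy is in {2,3}.
From clues 1–3: Isla → place 1, Oren → place 2, Wendy → place 3, Quinn → place 4.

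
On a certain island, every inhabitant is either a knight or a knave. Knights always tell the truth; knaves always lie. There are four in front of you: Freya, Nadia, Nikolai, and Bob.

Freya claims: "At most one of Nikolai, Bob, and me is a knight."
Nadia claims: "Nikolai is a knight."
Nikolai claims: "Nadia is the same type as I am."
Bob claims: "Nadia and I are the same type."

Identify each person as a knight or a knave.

Freya: knave, Nadia: knight, Nikolai: knight, Bob: knight

Consider Freya. Suppose Freya is a knight.
Then no assignment of the remaining roles makes every statement match its speaker's type — contradiction.
So Freya is a knave.
Consider Nadia. Suppose Nadia is a knave.
Then whichever role Nikolai has, Nikolai's statement has the wrong truth value — contradiction.
So Nadia is a knight.
Consider Nikolai. Suppose Nikolai is a knave.
Then Freya's statement comes out true, contradicting Freya being a knave.
So Nikolai is a knight.
Consider Bob. Suppose Bob is a knave.
Then Freya's statement comes out true, contradicting Freya being a knave.
So Bob is a knight.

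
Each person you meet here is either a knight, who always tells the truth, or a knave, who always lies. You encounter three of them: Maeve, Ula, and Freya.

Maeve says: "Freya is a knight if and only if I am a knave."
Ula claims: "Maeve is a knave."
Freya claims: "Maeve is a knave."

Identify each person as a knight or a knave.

Consider Maeve. Suppose Maeve is a knave.
Then no assignment of the remaining roles makes every statement match its speaker's type — contradiction.
So Maeve is a knight.
With that fixed, Ula's statement is false, so Ula is a knave.
With that fixed, Freya's statement is false, so Freya is a knave.

Maeve: knight, Ula: knave, Freya: knave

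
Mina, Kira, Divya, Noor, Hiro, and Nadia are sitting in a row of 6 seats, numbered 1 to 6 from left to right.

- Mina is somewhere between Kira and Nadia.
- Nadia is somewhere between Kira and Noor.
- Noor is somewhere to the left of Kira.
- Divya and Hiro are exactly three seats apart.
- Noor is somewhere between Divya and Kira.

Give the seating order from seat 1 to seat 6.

From clue 1: Mina is in {2,3,4,5}.
From clues 1–3: Mina is in {3,4,5}.
From clues 1–4: Mina is in {4,5}.
From clues 1–5: Divya → seat 1, Noor → seat 2, Nadia → seat 3, Hiro → seat 4, Mina → seat 5, Kira → seat 6.

Divya, Noor, Nadia, Hiro, Mina, Kira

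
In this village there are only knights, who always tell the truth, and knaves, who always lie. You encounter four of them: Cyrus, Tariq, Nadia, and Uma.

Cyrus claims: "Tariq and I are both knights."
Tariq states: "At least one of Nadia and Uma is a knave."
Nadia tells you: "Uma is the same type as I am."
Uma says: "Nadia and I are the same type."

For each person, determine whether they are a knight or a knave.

Cyrus: knave, Tariq: knave, Nadia: knight, Uma: knight

Consider Cyrus. Suppose Cyrus is a knight.
Then no assignment of the remaining roles makes every statement match its speaker's type — contradiction.
So Cyrus is a knave.
Consider Tariq. Suppose Tariq is a knight.
Then no assignment of the remaining roles makes every statement match its speaker's type — contradiction.
So Tariq is a knave.
Consider Nadia. Suppose Nadia is a knave.
Then Tariq's statement comes out true, contradicting Tariq being a knave.
So Nadia is a knight.
Consider Uma. Suppose Uma is a knave.
Then Tariq's statement comes out true, contradicting Tariq being a knave.
So Uma is a knight.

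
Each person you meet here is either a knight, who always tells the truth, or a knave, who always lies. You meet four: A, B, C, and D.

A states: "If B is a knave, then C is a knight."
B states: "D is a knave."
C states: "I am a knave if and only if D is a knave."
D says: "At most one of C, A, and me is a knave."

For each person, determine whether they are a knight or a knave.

Consider A. Suppose A is a knave.
Then no assignment of the remaining roles makes every statement match its speaker's type — contradiction.
So A is a knight.
Consider B. Suppose B is a knight.
Then no assignment of the remaining roles makes every statement match its speaker's type — contradiction.
So B is a knave.
Consider C. Suppose C is a knave.
Then A's statement comes out false, contradicting A being a knight.
So C is a knight.
With that fixed, D's statement is true, so D is a knight.

A: knight, B: knave, C: knight, D: knight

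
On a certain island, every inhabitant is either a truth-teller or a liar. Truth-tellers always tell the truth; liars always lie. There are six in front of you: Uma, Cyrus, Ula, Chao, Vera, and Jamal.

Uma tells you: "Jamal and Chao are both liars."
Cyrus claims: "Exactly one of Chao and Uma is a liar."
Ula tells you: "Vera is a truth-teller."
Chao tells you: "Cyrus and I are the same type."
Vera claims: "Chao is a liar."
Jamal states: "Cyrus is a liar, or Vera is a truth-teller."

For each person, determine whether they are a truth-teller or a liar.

Uma: liar, Cyrus: truth-teller, Ula: liar, Chao: truth-teller, Vera: liar, Jamal: liar

Consider Uma. Suppose Uma is a truth-teller.
Then no assignment of the remaining roles makes every statement match its speaker's type — contradiction.
So Uma is a liar.
Consider Cyrus. Suppose Cyrus is a liar.
Then whichever role Chao has, Chao's statement has the wrong truth value — contradiction.
So Cyrus is a truth-teller.
Consider Ula. Suppose Ula is a truth-teller.
Then no assignment of the remaining roles makes every statement match its speaker's type — contradiction.
So Ula is a liar.
Consider Chao. Suppose Chao is a liar.
Then Cyrus's statement comes out false, contradicting Cyrus being a truth-teller.
So Chao is a truth-teller.
With that fixed, Vera's statement is false, so Vera is a liar.
With that fixed, Jamal's statement is false, so Jamal is a liar.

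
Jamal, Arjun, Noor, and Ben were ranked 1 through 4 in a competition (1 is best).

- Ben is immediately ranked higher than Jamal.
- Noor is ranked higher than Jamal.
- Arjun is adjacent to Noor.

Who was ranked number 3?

With clues 1–2, Arjun and Noor are ruled out for rank 3.
With clues 1–3, Jamal is ruled out for rank 3.
So rank 3 is Ben.

Ben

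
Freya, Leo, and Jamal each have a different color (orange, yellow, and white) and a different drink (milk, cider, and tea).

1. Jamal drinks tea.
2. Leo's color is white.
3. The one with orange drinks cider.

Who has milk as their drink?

Clue 1 rules out Jamal for the one with drink milk.
With clues 1–3, Freya is impossible for the one with drink milk.
That leaves Leo.

Leo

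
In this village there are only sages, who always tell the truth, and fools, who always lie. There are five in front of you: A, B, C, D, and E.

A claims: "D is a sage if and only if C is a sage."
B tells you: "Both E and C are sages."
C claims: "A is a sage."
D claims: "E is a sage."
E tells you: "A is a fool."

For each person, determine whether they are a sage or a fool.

Consider A. Suppose A is a sage.
Then no assignment of the remaining roles makes every statement match its speaker's type — contradiction.
So A is a fool.
With that fixed, C's statement is false, so C is a fool.
With that fixed, E's statement is true, so E is a sage.
With that fixed, B's statement is false, so B is a fool.
With that fixed, D's statement is true, so D is a sage.

A: fool, B: fool, C: fool, D: sage, E: sage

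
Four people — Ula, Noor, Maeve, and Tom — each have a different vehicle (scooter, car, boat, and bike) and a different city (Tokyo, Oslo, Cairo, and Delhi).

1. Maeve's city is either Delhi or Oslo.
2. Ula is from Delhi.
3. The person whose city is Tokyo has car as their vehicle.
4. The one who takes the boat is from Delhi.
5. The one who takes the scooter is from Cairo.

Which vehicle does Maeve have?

With clues 1–3, car is impossible for Maeve's vehicle.
With clues 1–4, boat is impossible for Maeve's vehicle.
With clues 1–5, scooter is impossible for Maeve's vehicle.
That leaves bike.

bike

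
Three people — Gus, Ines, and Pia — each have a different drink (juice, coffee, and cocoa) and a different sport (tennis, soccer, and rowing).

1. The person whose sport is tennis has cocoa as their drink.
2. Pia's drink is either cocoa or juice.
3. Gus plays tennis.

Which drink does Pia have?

juice

With clues 1–2, coffee is impossible for Pia's drink.
With clues 1–3, cocoa is impossible for Pia's drink.
That leaves juice.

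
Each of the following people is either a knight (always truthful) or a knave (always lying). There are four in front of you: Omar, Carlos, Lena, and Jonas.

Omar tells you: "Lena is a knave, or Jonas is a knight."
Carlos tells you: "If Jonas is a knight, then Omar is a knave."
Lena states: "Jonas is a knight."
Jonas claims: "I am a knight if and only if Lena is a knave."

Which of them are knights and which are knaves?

Omar: knight, Carlos: knight, Lena: knave, Jonas: knave

Consider Omar. Suppose Omar is a knave.
Then no assignment of the remaining roles makes every statement match its speaker's type — contradiction.
So Omar is a knight.
Consider Carlos. Suppose Carlos is a knave.
Then no assignment of the remaining roles makes every statement match its speaker's type — contradiction.
So Carlos is a knight.
Consider Lena. Suppose Lena is a knight.
Then whichever role Jonas has, Jonas's statement has the wrong truth value — contradiction.
So Lena is a knave.
Consider Jonas. Suppose Jonas is a knight.
Then Carlos's statement comes out false, contradicting Carlos being a knight.
So Jonas is a knave.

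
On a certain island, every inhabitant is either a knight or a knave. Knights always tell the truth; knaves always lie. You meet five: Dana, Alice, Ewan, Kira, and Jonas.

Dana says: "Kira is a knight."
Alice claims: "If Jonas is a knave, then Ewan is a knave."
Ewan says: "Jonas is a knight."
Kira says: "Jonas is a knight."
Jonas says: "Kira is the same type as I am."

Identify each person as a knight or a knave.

Consider Dana. Suppose Dana is a knave.
Then no assignment of the remaining roles makes every statement match its speaker's type — contradiction.
So Dana is a knight.
Consider Alice. Suppose Alice is a knave.
Then no assignment of the remaining roles makes every statement match its speaker's type — contradiction.
So Alice is a knight.
Consider Ewan. Suppose Ewan is a knave.
Then no assignment of the remaining roles makes every statement match its speaker's type — contradiction.
So Ewan is a knight.
Consider Kira. Suppose Kira is a knave.
Then Dana's statement comes out false, contradicting Dana being a knight.
So Kira is a knight.
Consider Jonas. Suppose Jonas is a knave.
Then Alice's statement comes out false, contradicting Alice being a knight.
So Jonas is a knight.

Dana: knight, Alice: knight, Ewan: knight, Kira: knight, Jonas: knight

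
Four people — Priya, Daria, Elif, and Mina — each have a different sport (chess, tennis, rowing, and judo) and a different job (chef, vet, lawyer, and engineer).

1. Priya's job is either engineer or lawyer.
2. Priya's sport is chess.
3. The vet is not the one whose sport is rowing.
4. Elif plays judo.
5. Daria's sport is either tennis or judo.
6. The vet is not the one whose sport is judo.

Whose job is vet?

Daria

Clue 1 rules out Priya for the one with job vet.
With clues 1–5, Mina is impossible for the one with job vet.
With clues 1–6, Elif is impossible for the one with job vet.
That leaves Daria.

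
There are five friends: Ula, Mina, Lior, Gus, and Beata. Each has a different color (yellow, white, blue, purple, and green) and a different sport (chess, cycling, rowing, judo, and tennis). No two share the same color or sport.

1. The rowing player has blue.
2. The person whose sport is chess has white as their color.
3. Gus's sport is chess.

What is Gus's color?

With clues 1–3, blue, green, purple, and yellow are impossible for Gus's color.
That leaves white.

white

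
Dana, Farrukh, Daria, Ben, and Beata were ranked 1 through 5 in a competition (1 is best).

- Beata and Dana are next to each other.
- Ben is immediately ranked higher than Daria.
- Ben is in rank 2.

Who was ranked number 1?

With clues 1–2, Daria is ruled out for rank 1.
With clues 1–3, Beata, Ben, and Dana are ruled out for rank 1.
So rank 1 is Farrukh.

Farrukh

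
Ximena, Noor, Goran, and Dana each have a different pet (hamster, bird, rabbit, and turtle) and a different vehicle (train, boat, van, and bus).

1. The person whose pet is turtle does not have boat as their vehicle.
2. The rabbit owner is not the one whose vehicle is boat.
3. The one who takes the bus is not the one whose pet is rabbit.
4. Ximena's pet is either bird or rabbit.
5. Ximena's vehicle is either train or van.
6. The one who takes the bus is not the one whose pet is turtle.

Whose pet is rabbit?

Ximena

With clues 1–6, Dana, Goran, and Noor are impossible for the one with pet rabbit.
That leaves Ximena.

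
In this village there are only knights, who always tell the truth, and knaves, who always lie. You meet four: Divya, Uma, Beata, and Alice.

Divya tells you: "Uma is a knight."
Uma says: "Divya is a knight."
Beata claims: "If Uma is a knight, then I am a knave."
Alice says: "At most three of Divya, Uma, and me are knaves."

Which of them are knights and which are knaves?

Regardless of anyone's role, Alice's statement is true, so Alice is a knight.
Consider Divya. Suppose Divya is a knight.
Then no assignment of the remaining roles makes every statement match its speaker's type — contradiction.
So Divya is a knave.
With that fixed, Uma's statement is false, so Uma is a knave.
With that fixed, Beata's statement is true, so Beata is a knight.

Divya: knave, Uma: knave, Beata: knight, Alice: knight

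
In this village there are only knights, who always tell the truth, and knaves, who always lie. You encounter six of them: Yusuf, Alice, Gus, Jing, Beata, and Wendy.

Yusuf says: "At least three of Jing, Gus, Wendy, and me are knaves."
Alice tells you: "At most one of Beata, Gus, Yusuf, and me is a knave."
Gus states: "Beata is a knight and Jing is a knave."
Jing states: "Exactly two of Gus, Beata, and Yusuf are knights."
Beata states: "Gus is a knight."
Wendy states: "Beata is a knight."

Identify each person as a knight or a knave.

Consider Yusuf. Suppose Yusuf is a knave.
Then no assignment of the remaining roles makes every statement match its speaker's type — contradiction.
So Yusuf is a knight.
Consider Alice. Suppose Alice is a knight.
Then no assignment of the remaining roles makes every statement match its speaker's type — contradiction.
So Alice is a knave.
Consider Gus. Suppose Gus is a knight.
Then Yusuf's statement comes out false, contradicting Yusuf being a knight.
So Gus is a knave.
With that fixed, Beata's statement is false, so Beata is a knave.
With that fixed, Wendy's statement is false, so Wendy is a knave.
With that fixed, Jing's statement is false, so Jing is a knave.

Yusuf: knight, Alice: knave, Gus: knave, Jing: knave, Beata: knave, Wendy: knave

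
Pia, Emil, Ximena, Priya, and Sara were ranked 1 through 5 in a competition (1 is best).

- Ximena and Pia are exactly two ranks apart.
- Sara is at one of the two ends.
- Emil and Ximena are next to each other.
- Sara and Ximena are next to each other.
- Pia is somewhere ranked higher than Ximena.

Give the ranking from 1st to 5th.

Priya, Pia, Emil, Ximena, Sara

From clues 1–2: Sara is in {1,5}.
From clues 1–4: Emil → rank 3.
From clues 1–5: Priya → rank 1, Pia → rank 2, Ximena → rank 4, Sara → rank 5.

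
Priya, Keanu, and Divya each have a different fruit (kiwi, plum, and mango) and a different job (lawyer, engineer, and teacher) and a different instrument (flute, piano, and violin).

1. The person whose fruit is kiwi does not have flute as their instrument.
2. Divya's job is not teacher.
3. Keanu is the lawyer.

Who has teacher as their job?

With clues 1–2, Divya is impossible for the one with job teacher.
With clues 1–3, Keanu is impossible for the one with job teacher.
That leaves Priya.

Priya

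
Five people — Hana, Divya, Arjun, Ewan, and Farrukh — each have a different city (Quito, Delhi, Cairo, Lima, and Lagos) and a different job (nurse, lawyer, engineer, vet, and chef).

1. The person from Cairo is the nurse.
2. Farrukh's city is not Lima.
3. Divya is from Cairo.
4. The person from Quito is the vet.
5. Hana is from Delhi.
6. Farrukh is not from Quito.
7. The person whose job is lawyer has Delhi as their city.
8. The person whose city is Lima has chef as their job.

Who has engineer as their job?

Farrukh

With clues 1–3, Divya is impossible for the one with job engineer.
With clues 1–7, Hana is impossible for the one with job engineer.
With clues 1–8, Arjun and Ewan are impossible for the one with job engineer.
That leaves Farrukh.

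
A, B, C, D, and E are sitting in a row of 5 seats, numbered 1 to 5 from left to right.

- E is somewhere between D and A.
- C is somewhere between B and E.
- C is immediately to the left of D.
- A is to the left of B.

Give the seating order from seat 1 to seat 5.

A, E, C, D, B

From clue 1: E is in {2,3,4}.
From clues 1–2: E is in {2,4}.
From clues 1–3: A is in {1,5}.
From clues 1–4: A → seat 1, E → seat 2, C → seat 3, D → seat 4, B → seat 5.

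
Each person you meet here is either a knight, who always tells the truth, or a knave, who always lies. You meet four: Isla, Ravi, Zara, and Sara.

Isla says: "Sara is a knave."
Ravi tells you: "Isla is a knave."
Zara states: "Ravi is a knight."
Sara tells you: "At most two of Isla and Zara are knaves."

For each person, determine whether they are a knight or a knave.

Isla: knave, Ravi: knight, Zara: knight, Sara: knight

Regardless of anyone's role, Sara's statement is true, so Sara is a knight.
With that fixed, Isla's statement is false, so Isla is a knave.
With that fixed, Ravi's statement is true, so Ravi is a knight.
With that fixed, Zara's statement is true, so Zara is a knight.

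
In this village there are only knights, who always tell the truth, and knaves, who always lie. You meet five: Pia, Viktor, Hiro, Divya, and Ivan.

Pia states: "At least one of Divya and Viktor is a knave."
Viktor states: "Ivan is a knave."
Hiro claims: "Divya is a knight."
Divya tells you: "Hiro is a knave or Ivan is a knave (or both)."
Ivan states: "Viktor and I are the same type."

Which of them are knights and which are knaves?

Consider Pia. Suppose Pia is a knight.
Then no assignment of the remaining roles makes every statement match its speaker's type — contradiction.
So Pia is a knave.
Consider Viktor. Suppose Viktor is a knave.
Then Pia's statement comes out true, contradicting Pia being a knave.
So Viktor is a knight.
Consider Hiro. Suppose Hiro is a knave.
Then no assignment of the remaining roles makes every statement match its speaker's type — contradiction.
So Hiro is a knight.
Consider Divya. Suppose Divya is a knave.
Then Pia's statement comes out true, contradicting Pia being a knave.
So Divya is a knight.
Consider Ivan. Suppose Ivan is a knight.
Then Viktor's statement comes out false, contradicting Viktor being a knight.
So Ivan is a knave.

Pia: knave, Viktor: knight, Hiro: knight, Divya: knight, Ivan: knave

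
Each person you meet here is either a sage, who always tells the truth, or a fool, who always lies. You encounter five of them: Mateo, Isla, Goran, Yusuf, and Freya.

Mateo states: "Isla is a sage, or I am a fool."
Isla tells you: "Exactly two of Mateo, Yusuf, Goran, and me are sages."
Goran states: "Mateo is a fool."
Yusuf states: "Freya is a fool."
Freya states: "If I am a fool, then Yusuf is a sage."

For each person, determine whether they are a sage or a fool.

Mateo: sage, Isla: sage, Goran: fool, Yusuf: fool, Freya: sage

Consider Mateo. Suppose Mateo is a fool.
Then Mateo's own statement would have to be false, but it can't be — contradiction.
So Mateo is a sage.
With that fixed, Goran's statement is false, so Goran is a fool.
Consider Isla. Suppose Isla is a fool.
Then Mateo's statement comes out false, contradicting Mateo being a sage.
So Isla is a sage.
Consider Yusuf. Suppose Yusuf is a sage.
Then Isla's statement comes out false, contradicting Isla being a sage.
So Yusuf is a fool.
Consider Freya. Suppose Freya is a fool.
Then Yusuf's statement comes out true, contradicting Yusuf being a fool.
So Freya is a sage.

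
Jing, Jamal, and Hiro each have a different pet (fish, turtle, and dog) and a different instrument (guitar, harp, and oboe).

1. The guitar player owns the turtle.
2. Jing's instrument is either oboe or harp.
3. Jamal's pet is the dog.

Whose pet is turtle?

With clues 1–2, Jing is impossible for the one with pet turtle.
With clues 1–3, Jamal is impossible for the one with pet turtle.
That leaves Hiro.

Hiro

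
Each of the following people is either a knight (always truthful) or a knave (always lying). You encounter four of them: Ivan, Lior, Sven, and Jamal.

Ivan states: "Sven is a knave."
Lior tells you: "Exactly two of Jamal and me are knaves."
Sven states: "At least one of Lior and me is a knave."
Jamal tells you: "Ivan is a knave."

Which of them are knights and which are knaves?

Consider Ivan. Suppose Ivan is a knight.
Then no assignment of the remaining roles makes every statement match its speaker's type — contradiction.
So Ivan is a knave.
With that fixed, Jamal's statement is true, so Jamal is a knight.
With that fixed, Lior's statement is false, so Lior is a knave.
With that fixed, Sven's statement is true, so Sven is a knight.

Ivan: knave, Lior: knave, Sven: knight, Jamal: knight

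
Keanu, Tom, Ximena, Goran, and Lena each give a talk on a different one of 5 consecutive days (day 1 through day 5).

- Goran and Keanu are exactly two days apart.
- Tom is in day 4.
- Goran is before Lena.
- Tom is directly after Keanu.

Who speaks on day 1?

Goran

With clues 1–2, Tom is ruled out for day 1.
With clues 1–3, Lena and Ximena are ruled out for day 1.
With clues 1–4, Keanu is ruled out for day 1.
So day 1 is Goran.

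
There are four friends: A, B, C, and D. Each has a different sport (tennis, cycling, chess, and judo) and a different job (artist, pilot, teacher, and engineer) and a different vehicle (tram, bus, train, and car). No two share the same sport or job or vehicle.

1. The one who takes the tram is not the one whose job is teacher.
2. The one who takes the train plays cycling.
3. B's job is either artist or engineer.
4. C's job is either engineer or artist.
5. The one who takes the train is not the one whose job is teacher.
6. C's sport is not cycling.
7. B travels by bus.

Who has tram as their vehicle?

C

With clues 1–7, A, B, and D are impossible for the one with vehicle tram.
That leaves C.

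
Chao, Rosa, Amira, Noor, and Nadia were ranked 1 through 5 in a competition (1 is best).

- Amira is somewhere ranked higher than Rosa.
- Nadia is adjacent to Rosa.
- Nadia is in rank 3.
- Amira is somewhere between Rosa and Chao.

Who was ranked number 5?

With clue 1, Amira is ruled out for rank 5.
With clues 1–3, Nadia and Rosa are ruled out for rank 5.
With clues 1–4, Chao is ruled out for rank 5.
So rank 5 is Noor.

Noor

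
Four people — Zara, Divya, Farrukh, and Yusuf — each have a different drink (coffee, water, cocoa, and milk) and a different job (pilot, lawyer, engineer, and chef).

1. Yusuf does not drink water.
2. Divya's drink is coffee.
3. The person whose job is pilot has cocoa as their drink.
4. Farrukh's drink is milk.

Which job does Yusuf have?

With clues 1–4, chef, engineer, and lawyer are impossible for Yusuf's job.
That leaves pilot.

pilot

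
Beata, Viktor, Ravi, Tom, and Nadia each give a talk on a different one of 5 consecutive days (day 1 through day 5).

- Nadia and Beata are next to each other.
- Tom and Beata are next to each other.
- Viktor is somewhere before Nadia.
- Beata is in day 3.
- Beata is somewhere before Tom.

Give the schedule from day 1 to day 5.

Viktor, Nadia, Beata, Tom, Ravi

From clues 1–2: Beata is in {2,3,4}.
From clues 1–3: Beata is in {3,4}.
From clues 1–4: Viktor → day 1, Beata → day 3, Ravi → day 5.
From clues 1–5: Nadia → day 2, Tom → day 4.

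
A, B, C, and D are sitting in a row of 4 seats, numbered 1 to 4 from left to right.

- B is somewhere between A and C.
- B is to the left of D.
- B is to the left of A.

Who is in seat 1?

C

With clue 1, B is ruled out for seat 1.
With clues 1–2, D is ruled out for seat 1.
With clues 1–3, A is ruled out for seat 1.
So seat 1 is C.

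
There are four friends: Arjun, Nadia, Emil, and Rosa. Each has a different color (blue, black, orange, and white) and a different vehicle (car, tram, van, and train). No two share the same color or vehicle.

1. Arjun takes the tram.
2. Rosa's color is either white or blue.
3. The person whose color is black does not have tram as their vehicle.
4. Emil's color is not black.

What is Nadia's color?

black

With clues 1–4, blue, orange, and white are impossible for Nadia's color.
That leaves black.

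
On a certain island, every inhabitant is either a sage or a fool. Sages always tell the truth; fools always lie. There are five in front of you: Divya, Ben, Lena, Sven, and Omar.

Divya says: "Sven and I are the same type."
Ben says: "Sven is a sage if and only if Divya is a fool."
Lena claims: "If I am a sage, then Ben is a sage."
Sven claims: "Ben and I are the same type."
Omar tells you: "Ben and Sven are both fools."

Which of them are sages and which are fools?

Consider Divya. Suppose Divya is a sage.
Then no assignment of the remaining roles makes every statement match its speaker's type — contradiction.
So Divya is a fool.
Consider Ben. Suppose Ben is a fool.
Then whichever role Lena has, Lena's statement has the wrong truth value — contradiction.
So Ben is a sage.
With that fixed, Lena's statement is true, so Lena is a sage.
With that fixed, Omar's statement is false, so Omar is a fool.
Consider Sven. Suppose Sven is a fool.
Then Divya's statement comes out true, contradicting Divya being a fool.
So Sven is a sage.

Divya: fool, Ben: sage, Lena: sage, Sven: sage, Omar: fool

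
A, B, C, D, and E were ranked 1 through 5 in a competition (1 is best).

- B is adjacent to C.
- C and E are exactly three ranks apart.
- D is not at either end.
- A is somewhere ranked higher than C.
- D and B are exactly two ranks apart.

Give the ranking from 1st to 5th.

E, A, D, C, B

From clues 1–2: C is in {1,2,4,5}.
From clues 1–3: D is in {2,3,4}.
From clues 1–4: A is in {1,2,3}.
From clues 1–5: E → rank 1, A → rank 2, D → rank 3, C → rank 4, B → rank 5.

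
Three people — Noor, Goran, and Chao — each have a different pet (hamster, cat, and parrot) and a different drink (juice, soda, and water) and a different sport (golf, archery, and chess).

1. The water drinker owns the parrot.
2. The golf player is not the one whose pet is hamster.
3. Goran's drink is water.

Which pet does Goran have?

With clues 1–3, cat and hamster are impossible for Goran's pet.
That leaves parrot.

parrot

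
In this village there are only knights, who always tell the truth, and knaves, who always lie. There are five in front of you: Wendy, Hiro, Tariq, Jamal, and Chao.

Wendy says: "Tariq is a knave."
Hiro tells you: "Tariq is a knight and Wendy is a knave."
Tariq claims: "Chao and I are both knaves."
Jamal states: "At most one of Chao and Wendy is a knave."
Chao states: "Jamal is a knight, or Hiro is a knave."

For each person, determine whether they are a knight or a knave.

Wendy: knight, Hiro: knave, Tariq: knave, Jamal: knight, Chao: knight

Consider Wendy. Suppose Wendy is a knave.
Then no assignment of the remaining roles makes every statement match its speaker's type — contradiction.
So Wendy is a knight.
With that fixed, Hiro's statement is false, so Hiro is a knave.
With that fixed, Jamal's statement is true, so Jamal is a knight.
With that fixed, Chao's statement is true, so Chao is a knight.
With that fixed, Tariq's statement is false, so Tariq is a knave.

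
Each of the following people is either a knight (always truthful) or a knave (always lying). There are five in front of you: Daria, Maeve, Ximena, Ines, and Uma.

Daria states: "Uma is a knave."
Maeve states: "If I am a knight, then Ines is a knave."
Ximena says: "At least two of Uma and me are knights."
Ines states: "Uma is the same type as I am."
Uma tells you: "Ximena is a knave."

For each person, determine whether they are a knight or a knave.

Consider Daria. Suppose Daria is a knight.
Then no assignment of the remaining roles makes every statement match its speaker's type — contradiction.
So Daria is a knave.
Consider Maeve. Suppose Maeve is a knave.
Then Maeve's own statement would have to be false, but it can't be — contradiction.
So Maeve is a knight.
Consider Ximena. Suppose Ximena is a knight.
Then no assignment of the remaining roles makes every statement match its speaker's type — contradiction.
So Ximena is a knave.
With that fixed, Uma's statement is true, so Uma is a knight.
Consider Ines. Suppose Ines is a knight.
Then Maeve's statement comes out false, contradicting Maeve being a knight.
So Ines is a knave.

Daria: knave, Maeve: knight, Ximena: knave, Ines: knave, Uma: knight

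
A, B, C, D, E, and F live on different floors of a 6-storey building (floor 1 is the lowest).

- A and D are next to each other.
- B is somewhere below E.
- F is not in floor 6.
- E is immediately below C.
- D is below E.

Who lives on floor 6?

C

With clues 1–2, B is ruled out for floor 6.
With clues 1–3, F is ruled out for floor 6.
With clues 1–4, E is ruled out for floor 6.
With clues 1–5, A and D are ruled out for floor 6.
So floor 6 is C.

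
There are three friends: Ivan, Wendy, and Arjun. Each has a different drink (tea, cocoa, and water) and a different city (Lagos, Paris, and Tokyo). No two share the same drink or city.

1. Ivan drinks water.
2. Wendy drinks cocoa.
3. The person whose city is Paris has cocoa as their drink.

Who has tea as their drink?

Arjun

Clue 1 rules out Ivan for the one with drink tea.
With clues 1–2, Wendy is impossible for the one with drink tea.
That leaves Arjun.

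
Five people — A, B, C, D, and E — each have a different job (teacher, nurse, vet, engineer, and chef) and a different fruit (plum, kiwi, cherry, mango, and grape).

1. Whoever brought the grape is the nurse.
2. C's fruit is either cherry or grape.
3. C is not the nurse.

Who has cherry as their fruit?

With clues 1–3, A, B, D, and E are impossible for the one with fruit cherry.
That leaves C.

C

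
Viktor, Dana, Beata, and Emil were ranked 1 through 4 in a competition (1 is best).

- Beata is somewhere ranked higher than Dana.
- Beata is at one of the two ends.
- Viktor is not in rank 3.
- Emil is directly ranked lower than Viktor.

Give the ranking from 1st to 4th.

From clue 1: Dana is in {2,3,4}.
From clues 1–2: Beata → rank 1.
From clues 1–3: Viktor is in {2,4}.
From clues 1–4: Viktor → rank 2, Emil → rank 3, Dana → rank 4.

Beata, Viktor, Emil, Dana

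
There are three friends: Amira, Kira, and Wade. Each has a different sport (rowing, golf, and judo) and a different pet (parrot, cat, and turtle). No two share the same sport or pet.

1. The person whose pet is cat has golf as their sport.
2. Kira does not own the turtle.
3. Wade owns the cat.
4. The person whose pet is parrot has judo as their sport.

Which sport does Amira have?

rowing

With clues 1–3, golf is impossible for Amira's sport.
With clues 1–4, judo is impossible for Amira's sport.
That leaves rowing.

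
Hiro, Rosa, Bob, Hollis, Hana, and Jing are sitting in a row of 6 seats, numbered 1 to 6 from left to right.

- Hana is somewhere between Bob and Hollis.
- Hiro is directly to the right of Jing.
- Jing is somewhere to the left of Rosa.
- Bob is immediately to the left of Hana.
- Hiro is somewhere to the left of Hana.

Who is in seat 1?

With clue 1, Hana is ruled out for seat 1.
With clues 1–2, Hiro is ruled out for seat 1.
With clues 1–3, Rosa is ruled out for seat 1.
With clues 1–4, Hollis is ruled out for seat 1.
With clues 1–5, Bob is ruled out for seat 1.
So seat 1 is Jing.

Jing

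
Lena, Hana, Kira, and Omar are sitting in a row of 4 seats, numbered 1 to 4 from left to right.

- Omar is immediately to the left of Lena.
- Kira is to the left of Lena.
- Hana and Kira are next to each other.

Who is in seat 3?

Omar

With clues 1–2, Hana and Kira are ruled out for seat 3.
With clues 1–3, Lena is ruled out for seat 3.
So seat 3 is Omar.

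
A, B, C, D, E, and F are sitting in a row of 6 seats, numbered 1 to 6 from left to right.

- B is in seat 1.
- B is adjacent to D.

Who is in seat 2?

D

With clue 1, B is ruled out for seat 2.
With clues 1–2, A, C, E, and F are ruled out for seat 2.
So seat 2 is D.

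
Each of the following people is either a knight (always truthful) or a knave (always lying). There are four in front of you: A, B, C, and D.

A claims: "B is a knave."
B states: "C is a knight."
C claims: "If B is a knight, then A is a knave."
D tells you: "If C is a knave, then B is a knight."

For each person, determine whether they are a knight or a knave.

Consider A. Suppose A is a knight.
Then no assignment of the remaining roles makes every statement match its speaker's type — contradiction.
So A is a knave.
With that fixed, C's statement is true, so C is a knight.
With that fixed, D's statement is true, so D is a knight.
With that fixed, B's statement is true, so B is a knight.

A: knave, B: knight, C: knight, D: knight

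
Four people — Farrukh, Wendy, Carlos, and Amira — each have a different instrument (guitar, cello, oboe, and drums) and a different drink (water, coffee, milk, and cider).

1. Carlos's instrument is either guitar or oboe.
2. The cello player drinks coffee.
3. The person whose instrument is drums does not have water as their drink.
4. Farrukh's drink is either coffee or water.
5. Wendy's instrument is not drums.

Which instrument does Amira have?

drums

With clues 1–5, cello, guitar, and oboe are impossible for Amira's instrument.
That leaves drums.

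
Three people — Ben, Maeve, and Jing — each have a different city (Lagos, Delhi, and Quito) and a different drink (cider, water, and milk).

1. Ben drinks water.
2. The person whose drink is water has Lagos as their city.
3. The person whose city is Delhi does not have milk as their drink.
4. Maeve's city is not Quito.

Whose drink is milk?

Jing

Clue 1 rules out Ben for the one with drink milk.
With clues 1–4, Maeve is impossible for the one with drink milk.
That leaves Jing.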